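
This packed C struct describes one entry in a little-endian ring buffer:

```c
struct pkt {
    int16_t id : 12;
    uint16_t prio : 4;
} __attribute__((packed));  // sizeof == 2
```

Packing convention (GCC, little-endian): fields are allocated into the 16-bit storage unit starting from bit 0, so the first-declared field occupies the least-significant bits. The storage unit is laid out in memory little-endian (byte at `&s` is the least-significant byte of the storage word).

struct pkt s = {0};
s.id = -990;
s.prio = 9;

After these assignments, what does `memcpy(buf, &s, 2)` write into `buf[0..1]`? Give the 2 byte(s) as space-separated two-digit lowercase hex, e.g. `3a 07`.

22 9c

id:12 = -990 → 0xc22 << 0 → word 0x0c22
prio:4 = 9 → 0x9 << 12 → word 0x9c22
word = 0x9c22 → little-endian bytes:
  [0]=0x22  [1]=0x9c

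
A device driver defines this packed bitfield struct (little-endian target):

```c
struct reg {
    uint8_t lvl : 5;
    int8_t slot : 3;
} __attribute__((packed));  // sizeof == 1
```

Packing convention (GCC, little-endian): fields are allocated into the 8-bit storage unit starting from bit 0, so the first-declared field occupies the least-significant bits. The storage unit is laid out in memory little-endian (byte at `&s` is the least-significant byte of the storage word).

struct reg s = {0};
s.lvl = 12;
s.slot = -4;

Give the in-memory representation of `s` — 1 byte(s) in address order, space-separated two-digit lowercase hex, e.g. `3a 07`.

lvl:5 = 12 → 0xc << 0 → word 0x0c
slot:3 = -4 → 0x4 << 5 → word 0x8c
word = 0x8c → little-endian bytes:
  [0]=0x8c

8c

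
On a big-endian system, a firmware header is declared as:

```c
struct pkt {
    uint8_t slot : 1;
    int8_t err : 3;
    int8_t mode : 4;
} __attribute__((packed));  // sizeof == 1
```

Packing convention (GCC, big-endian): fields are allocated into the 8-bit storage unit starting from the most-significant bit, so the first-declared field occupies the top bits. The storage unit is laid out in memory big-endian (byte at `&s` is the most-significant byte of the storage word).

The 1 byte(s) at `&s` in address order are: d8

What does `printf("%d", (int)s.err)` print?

[0]=0xd8 (big-endian) → word 0xd8
slot [7+:1] = (word>>7) & 0x1 = 1
err [4+:3] = (word>>4) & 0x7 = 5  ←
mode [0+:4] = (word>>0) & 0xf = 8
err signed 3b, MSB=1: 5 - 8 = -3

-3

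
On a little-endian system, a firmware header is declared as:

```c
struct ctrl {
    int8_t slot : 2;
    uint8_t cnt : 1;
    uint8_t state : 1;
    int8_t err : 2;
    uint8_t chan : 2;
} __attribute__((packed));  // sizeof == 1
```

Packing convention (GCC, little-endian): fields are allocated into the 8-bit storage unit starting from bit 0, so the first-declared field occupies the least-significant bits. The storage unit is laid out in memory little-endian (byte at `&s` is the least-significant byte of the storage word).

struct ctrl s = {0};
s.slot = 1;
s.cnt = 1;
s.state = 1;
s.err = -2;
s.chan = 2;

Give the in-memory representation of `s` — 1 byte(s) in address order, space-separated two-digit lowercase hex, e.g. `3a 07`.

[0+:2] slot=1 & 0x3 = 0x1; word=0x01
[2+:1] cnt=1 & 0x1 = 0x1; word=0x05
[3+:1] state=1 & 0x1 = 0x1; word=0x0d
[4+:2] err=-2 & 0x3 = 0x2; word=0x2d
[6+:2] chan=2 & 0x3 = 0x2; word=0xad
word = 0xad → little-endian bytes:
  [0]=0xad

ad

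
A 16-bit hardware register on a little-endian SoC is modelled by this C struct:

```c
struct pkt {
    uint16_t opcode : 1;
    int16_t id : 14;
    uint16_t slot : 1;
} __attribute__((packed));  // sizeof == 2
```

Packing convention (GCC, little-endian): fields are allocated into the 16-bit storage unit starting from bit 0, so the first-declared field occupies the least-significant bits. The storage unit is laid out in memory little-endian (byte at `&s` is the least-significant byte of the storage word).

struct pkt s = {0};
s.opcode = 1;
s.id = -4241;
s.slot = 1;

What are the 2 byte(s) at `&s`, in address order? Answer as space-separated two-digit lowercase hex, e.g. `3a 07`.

opcode:1 = 1 → 0x1 << 0 → word 0x0001
id:14 = -4241 → 0x2f6f << 1 → word 0x5edf
slot:1 = 1 → 0x1 << 15 → word 0xdedf
word = 0xdedf → little-endian bytes:
  [0]=0xdf  [1]=0xde

df de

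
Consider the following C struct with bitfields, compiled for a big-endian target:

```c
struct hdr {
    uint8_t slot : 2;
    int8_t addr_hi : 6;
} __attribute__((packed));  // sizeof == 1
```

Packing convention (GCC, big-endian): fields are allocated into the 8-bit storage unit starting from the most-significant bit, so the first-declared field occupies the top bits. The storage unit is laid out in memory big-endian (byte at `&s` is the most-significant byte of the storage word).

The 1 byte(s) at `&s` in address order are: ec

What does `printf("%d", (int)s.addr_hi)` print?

-20

[0]=0xec (big-endian) → word 0xec
slot [6+:2] = (word>>6) & 0x3 = 3
addr_hi [0+:6] = (word>>0) & 0x3f = 44  ←
addr_hi signed 6b, MSB=1: 44 - 64 = -20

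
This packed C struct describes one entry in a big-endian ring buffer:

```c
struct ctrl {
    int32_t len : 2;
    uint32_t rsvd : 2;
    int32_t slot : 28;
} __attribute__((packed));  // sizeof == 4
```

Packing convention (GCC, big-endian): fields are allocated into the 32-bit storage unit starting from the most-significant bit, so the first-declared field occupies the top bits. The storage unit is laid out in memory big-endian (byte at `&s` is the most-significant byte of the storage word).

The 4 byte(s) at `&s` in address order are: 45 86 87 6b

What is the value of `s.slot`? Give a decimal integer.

92702571

[0]=0x45 [1]=0x86 [2]=0x87 [3]=0x6b (big-endian) → word 0x4586876b
len:2 @ bit 30 → (0x4586876b>>30)&0x3 = 0x1
rsvd:2 @ bit 28 → (0x4586876b>>28)&0x3 = 0x0
slot:28 @ bit 0 → (0x4586876b>>0)&0xfffffff = 0x586876b  ←
slot signed 28b, MSB=0: value = 92702571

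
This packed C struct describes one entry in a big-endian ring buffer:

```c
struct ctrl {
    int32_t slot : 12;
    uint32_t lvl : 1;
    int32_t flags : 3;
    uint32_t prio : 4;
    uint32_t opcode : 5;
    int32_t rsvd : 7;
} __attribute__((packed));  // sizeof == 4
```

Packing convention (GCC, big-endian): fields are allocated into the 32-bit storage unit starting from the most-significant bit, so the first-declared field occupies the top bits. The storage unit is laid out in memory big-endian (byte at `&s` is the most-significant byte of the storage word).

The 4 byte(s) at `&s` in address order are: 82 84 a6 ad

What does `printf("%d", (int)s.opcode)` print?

[0]=0x82 [1]=0x84 [2]=0xa6 [3]=0xad (big-endian) → word 0x8284a6ad
slot [20+:12] = (word>>20) & 0xfff = 2088
lvl [19+:1] = (word>>19) & 0x1 = 0
flags [16+:3] = (word>>16) & 0x7 = 4
prio [12+:4] = (word>>12) & 0xf = 10
opcode [7+:5] = (word>>7) & 0x1f = 13  ←
rsvd [0+:7] = (word>>0) & 0x7f = 45

13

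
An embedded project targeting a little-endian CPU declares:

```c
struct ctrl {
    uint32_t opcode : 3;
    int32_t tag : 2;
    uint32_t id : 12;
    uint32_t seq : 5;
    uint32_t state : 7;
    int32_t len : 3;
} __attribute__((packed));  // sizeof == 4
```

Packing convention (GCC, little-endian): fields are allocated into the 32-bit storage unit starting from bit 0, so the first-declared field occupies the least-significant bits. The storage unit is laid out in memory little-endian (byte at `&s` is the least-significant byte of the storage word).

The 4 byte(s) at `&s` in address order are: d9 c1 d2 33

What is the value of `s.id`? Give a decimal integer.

[0]=0xd9 [1]=0xc1 [2]=0xd2 [3]=0x33 (little-endian) → word 0x33d2c1d9
opcode [0+:3] = (word>>0) & 0x7 = 1
tag [3+:2] = (word>>3) & 0x3 = 3
id [5+:12] = (word>>5) & 0xfff = 1550  ←
seq [17+:5] = (word>>17) & 0x1f = 9
state [22+:7] = (word>>22) & 0x7f = 79
len [29+:3] = (word>>29) & 0x7 = 1

1550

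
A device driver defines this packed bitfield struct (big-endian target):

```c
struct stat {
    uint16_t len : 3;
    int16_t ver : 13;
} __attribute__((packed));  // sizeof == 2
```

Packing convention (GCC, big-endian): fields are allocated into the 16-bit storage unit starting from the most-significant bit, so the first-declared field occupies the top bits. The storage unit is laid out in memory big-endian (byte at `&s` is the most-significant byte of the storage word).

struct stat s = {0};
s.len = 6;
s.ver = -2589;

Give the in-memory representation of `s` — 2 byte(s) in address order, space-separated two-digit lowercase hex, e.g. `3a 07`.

[13+:3] len=6 & 0x7 = 0x6; word=0xc000
[0+:13] ver=-2589 & 0x1fff = 0x15e3; word=0xd5e3
word = 0xd5e3 → big-endian bytes:
  [0]=0xd5  [1]=0xe3

d5 e3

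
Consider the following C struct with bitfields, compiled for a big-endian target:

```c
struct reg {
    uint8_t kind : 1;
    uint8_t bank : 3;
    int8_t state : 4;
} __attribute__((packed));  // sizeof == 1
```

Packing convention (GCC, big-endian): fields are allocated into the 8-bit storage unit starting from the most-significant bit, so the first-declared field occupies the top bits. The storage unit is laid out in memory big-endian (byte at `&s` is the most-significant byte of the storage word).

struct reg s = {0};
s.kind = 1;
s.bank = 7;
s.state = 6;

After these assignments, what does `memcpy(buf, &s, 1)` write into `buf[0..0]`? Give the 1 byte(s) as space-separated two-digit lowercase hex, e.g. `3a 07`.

f6

kind:1 = 1 → 0x1 << 7 → word 0x80
bank:3 = 7 → 0x7 << 4 → word 0xf0
state:4 = 6 → 0x6 << 0 → word 0xf6
word = 0xf6 → big-endian bytes:
  [0]=0xf6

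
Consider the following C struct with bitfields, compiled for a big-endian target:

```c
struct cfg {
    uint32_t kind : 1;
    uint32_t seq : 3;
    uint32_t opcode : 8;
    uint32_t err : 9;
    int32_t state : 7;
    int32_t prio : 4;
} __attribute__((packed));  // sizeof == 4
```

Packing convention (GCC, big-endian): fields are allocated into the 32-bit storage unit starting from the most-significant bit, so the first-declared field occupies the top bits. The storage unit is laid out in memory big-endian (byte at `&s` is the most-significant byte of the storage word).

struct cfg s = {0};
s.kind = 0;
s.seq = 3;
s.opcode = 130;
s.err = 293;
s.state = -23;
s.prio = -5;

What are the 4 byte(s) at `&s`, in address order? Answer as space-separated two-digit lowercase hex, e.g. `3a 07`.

[31+:1] kind=0 & 0x1 = 0x0; word=0x00000000
[28+:3] seq=3 & 0x7 = 0x3; word=0x30000000
[20+:8] opcode=130 & 0xff = 0x82; word=0x38200000
[11+:9] err=293 & 0x1ff = 0x125; word=0x38292800
[4+:7] state=-23 & 0x7f = 0x69; word=0x38292e90
[0+:4] prio=-5 & 0xf = 0xb; word=0x38292e9b
word = 0x38292e9b → big-endian bytes:
  [0]=0x38  [1]=0x29  [2]=0x2e  [3]=0x9b

38 29 2e 9b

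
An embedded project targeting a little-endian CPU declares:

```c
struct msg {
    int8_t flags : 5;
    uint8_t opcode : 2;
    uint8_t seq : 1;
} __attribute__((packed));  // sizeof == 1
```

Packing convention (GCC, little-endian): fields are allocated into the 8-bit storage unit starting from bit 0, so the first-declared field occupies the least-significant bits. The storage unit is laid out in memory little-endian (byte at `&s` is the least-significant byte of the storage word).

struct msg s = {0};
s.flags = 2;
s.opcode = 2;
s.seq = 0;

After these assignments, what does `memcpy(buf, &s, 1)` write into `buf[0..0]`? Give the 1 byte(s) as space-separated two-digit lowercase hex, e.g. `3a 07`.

42

[0+:5] flags=2 & 0x1f = 0x2; word=0x02
[5+:2] opcode=2 & 0x3 = 0x2; word=0x42
[7+:1] seq=0 & 0x1 = 0x0; word=0x42
word = 0x42 → little-endian bytes:
  [0]=0x42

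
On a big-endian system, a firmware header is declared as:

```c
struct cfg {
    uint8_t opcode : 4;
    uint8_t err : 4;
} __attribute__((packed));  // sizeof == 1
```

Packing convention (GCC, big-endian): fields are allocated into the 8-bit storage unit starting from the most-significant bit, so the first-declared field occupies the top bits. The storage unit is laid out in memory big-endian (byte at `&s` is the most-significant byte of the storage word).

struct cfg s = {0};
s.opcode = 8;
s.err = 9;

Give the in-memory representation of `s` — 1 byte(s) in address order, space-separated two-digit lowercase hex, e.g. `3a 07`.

[4+:4] opcode=8 & 0xf = 0x8; word=0x80
[0+:4] err=9 & 0xf = 0x9; word=0x89
word = 0x89 → big-endian bytes:
  [0]=0x89

89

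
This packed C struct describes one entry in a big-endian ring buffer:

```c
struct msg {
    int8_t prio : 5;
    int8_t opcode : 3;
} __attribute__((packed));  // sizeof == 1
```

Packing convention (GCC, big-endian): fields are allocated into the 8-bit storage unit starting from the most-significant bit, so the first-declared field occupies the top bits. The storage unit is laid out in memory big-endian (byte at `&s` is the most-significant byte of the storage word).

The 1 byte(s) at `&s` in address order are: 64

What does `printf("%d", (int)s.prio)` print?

[0]=0x64 (big-endian) → word 0x64
prio [3+:5] = (word>>3) & 0x1f = 12  ←
opcode [0+:3] = (word>>0) & 0x7 = 4
prio signed 5b, MSB=0: value = 12

12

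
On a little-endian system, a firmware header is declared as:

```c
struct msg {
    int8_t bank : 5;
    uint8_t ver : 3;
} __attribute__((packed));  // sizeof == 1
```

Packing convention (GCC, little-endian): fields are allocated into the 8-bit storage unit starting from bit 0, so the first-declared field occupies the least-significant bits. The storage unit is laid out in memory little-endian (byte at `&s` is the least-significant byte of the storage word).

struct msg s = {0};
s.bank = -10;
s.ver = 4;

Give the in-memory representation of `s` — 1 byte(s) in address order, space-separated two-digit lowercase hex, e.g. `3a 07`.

96

[0+:5] bank=-10 & 0x1f = 0x16; word=0x16
[5+:3] ver=4 & 0x7 = 0x4; word=0x96
word = 0x96 → little-endian bytes:
  [0]=0x96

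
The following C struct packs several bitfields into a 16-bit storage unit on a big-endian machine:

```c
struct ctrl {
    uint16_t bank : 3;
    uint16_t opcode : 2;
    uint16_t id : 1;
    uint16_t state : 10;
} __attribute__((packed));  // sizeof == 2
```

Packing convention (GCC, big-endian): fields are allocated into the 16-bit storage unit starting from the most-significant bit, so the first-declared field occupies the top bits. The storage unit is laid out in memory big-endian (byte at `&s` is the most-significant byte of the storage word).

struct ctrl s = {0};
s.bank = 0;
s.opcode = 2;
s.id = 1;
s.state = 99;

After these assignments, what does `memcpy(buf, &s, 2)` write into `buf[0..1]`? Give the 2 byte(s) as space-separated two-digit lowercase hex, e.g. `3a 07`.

bank (3b) val=0 bits=0x0 at bit 13: 0x0000
opcode (2b) val=2 bits=0x2 at bit 11: 0x1000
id (1b) val=1 bits=0x1 at bit 10: 0x1400
state (10b) val=99 bits=0x63 at bit 0: 0x1463
word = 0x1463 → big-endian bytes:
  [0]=0x14  [1]=0x63

14 63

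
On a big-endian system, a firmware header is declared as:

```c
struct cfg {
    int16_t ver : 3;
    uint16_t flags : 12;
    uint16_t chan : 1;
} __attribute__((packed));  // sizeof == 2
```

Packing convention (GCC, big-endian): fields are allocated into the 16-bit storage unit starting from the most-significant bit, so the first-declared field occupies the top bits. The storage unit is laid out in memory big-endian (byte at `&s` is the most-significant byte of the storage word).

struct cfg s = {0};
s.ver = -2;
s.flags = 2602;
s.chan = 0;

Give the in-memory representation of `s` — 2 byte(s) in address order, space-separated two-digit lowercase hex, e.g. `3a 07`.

[13+:3] ver=-2 & 0x7 = 0x6; word=0xc000
[1+:12] flags=2602 & 0xfff = 0xa2a; word=0xd454
[0+:1] chan=0 & 0x1 = 0x0; word=0xd454
word = 0xd454 → big-endian bytes:
  [0]=0xd4  [1]=0x54

d4 54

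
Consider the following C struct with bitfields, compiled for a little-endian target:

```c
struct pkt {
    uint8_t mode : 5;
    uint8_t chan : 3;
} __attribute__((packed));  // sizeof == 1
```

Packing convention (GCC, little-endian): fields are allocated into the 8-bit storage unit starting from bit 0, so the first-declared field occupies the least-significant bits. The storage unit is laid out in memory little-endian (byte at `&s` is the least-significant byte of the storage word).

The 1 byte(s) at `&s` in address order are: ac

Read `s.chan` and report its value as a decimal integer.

[0]=0xac (little-endian) → word 0xac
mode:5 @ bit 0 → (0xac>>0)&0x1f = 0xc
chan:3 @ bit 5 → (0xac>>5)&0x7 = 0x5  ←

5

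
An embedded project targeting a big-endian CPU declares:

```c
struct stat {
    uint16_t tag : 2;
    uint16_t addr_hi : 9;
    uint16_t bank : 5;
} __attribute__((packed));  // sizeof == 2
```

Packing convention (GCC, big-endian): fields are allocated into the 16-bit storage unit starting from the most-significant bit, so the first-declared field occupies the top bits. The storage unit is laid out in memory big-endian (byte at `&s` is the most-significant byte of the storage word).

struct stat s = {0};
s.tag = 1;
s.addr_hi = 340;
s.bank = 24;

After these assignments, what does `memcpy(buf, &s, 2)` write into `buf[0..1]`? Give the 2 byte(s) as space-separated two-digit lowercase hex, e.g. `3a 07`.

6a 98

tag:2 = 1 → 0x1 << 14 → word 0x4000
addr_hi:9 = 340 → 0x154 << 5 → word 0x6a80
bank:5 = 24 → 0x18 << 0 → word 0x6a98
word = 0x6a98 → big-endian bytes:
  [0]=0x6a  [1]=0x98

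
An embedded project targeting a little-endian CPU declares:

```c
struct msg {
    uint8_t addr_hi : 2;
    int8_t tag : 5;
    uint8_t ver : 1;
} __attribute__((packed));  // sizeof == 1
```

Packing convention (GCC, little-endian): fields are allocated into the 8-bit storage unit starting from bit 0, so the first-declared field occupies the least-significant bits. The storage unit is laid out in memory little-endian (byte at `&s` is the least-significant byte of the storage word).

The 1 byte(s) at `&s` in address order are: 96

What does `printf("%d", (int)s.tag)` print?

[0]=0x96 (little-endian) → word 0x96
addr_hi [0+:2] = (word>>0) & 0x3 = 2
tag [2+:5] = (word>>2) & 0x1f = 5  ←
ver [7+:1] = (word>>7) & 0x1 = 1
tag signed 5b, MSB=0: value = 5

5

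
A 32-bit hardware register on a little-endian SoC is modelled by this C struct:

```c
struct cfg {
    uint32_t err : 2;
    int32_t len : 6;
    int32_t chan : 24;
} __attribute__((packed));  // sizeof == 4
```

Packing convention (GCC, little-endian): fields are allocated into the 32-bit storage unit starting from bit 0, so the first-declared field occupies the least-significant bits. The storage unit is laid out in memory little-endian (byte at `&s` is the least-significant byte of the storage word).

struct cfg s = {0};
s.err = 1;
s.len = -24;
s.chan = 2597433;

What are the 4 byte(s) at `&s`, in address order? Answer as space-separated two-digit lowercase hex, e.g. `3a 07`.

a1 39 a2 27

[0+:2] err=1 & 0x3 = 0x1; word=0x00000001
[2+:6] len=-24 & 0x3f = 0x28; word=0x000000a1
[8+:24] chan=2597433 & 0xffffff = 0x27a239; word=0x27a239a1
word = 0x27a239a1 → little-endian bytes:
  [0]=0xa1  [1]=0x39  [2]=0xa2  [3]=0x27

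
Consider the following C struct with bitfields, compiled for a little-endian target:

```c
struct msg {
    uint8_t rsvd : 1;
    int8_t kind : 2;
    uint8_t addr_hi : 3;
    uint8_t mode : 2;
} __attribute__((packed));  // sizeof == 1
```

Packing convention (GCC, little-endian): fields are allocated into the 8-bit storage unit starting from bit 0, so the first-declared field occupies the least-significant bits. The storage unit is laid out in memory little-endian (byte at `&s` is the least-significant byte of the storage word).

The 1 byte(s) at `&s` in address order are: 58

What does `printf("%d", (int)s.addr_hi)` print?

3

[0]=0x58 (little-endian) → word 0x58
rsvd:1 @ bit 0 → (0x58>>0)&0x1 = 0x0
kind:2 @ bit 1 → (0x58>>1)&0x3 = 0x0
addr_hi:3 @ bit 3 → (0x58>>3)&0x7 = 0x3  ←
mode:2 @ bit 6 → (0x58>>6)&0x3 = 0x1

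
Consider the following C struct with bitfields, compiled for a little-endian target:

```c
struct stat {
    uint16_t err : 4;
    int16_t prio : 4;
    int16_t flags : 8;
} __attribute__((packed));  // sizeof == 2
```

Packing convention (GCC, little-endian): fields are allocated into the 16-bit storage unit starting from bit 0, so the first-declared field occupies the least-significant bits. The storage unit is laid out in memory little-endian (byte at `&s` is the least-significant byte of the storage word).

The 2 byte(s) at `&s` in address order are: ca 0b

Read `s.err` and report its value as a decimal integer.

10

[0]=0xca [1]=0x0b (little-endian) → word 0x0bca
err [0+:4] = (word>>0) & 0xf = 10  ←
prio [4+:4] = (word>>4) & 0xf = 12
flags [8+:8] = (word>>8) & 0xff = 11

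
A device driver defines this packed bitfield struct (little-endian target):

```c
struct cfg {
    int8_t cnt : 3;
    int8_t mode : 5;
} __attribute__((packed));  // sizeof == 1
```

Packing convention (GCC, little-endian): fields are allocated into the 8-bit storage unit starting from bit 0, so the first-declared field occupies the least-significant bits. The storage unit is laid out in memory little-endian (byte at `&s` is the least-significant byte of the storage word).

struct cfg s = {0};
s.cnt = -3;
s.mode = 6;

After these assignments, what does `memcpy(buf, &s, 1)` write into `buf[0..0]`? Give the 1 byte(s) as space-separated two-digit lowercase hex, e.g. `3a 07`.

cnt:3 = -3 → 0x5 << 0 → word 0x05
mode:5 = 6 → 0x6 << 3 → word 0x35
word = 0x35 → little-endian bytes:
  [0]=0x35

35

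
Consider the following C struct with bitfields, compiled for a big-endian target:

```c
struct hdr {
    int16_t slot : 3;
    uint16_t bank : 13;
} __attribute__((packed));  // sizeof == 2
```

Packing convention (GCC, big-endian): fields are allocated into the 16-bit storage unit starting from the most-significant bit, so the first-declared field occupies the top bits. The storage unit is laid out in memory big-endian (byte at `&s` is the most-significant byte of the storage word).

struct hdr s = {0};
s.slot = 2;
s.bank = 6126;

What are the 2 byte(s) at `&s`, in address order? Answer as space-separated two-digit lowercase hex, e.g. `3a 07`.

57 ee

[13+:3] slot=2 & 0x7 = 0x2; word=0x4000
[0+:13] bank=6126 & 0x1fff = 0x17ee; word=0x57ee
word = 0x57ee → big-endian bytes:
  [0]=0x57  [1]=0xee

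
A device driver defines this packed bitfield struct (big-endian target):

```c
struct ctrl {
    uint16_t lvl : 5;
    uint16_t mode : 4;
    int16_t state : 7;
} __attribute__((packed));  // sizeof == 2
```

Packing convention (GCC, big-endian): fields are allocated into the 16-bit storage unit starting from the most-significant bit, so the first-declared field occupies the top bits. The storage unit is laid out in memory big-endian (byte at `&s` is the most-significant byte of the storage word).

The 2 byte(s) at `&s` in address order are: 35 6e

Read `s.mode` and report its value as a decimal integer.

[0]=0x35 [1]=0x6e (big-endian) → word 0x356e
lvl [11+:5] = (word>>11) & 0x1f = 6
mode [7+:4] = (word>>7) & 0xf = 10  ←
state [0+:7] = (word>>0) & 0x7f = 110

10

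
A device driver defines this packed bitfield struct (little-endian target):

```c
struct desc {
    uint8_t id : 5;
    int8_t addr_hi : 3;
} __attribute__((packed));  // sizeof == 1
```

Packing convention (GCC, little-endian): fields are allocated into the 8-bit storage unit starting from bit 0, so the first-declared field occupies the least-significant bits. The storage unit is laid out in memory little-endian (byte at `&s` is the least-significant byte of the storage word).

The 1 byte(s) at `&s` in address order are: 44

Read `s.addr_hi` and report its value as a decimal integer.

[0]=0x44 (little-endian) → word 0x44
id:5 @ bit 0 → (0x44>>0)&0x1f = 0x4
addr_hi:3 @ bit 5 → (0x44>>5)&0x7 = 0x2  ←
addr_hi signed 3b, MSB=0: value = 2

2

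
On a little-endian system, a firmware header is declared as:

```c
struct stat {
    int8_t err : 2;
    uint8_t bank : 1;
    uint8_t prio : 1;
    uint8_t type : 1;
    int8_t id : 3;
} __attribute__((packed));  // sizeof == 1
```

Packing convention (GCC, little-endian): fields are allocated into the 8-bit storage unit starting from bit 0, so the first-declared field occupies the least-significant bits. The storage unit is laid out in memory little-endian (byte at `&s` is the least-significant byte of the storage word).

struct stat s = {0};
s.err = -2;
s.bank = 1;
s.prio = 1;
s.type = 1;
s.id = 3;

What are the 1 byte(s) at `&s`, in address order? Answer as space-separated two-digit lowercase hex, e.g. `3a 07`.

7e

err (2b) val=-2 bits=0x2 at bit 0: 0x02
bank (1b) val=1 bits=0x1 at bit 2: 0x06
prio (1b) val=1 bits=0x1 at bit 3: 0x0e
type (1b) val=1 bits=0x1 at bit 4: 0x1e
id (3b) val=3 bits=0x3 at bit 5: 0x7e
word = 0x7e → little-endian bytes:
  [0]=0x7e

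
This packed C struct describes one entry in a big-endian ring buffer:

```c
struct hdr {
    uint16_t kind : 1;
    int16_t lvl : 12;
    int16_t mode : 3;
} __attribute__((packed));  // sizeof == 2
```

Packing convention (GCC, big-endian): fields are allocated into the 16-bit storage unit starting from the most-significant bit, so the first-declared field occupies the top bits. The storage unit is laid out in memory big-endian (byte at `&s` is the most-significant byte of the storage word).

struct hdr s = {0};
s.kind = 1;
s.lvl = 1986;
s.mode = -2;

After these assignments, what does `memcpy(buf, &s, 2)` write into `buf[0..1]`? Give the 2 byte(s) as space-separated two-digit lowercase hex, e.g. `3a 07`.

be 16

[15+:1] kind=1 & 0x1 = 0x1; word=0x8000
[3+:12] lvl=1986 & 0xfff = 0x7c2; word=0xbe10
[0+:3] mode=-2 & 0x7 = 0x6; word=0xbe16
word = 0xbe16 → big-endian bytes:
  [0]=0xbe  [1]=0x16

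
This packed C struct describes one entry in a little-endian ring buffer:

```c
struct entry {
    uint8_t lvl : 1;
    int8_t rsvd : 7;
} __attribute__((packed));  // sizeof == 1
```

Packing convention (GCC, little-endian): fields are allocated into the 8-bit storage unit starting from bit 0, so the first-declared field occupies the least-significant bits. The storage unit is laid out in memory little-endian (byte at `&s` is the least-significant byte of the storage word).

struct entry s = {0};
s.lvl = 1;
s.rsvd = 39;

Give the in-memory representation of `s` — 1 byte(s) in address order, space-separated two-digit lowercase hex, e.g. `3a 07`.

4f

[0+:1] lvl=1 & 0x1 = 0x1; word=0x01
[1+:7] rsvd=39 & 0x7f = 0x27; word=0x4f
word = 0x4f → little-endian bytes:
  [0]=0x4f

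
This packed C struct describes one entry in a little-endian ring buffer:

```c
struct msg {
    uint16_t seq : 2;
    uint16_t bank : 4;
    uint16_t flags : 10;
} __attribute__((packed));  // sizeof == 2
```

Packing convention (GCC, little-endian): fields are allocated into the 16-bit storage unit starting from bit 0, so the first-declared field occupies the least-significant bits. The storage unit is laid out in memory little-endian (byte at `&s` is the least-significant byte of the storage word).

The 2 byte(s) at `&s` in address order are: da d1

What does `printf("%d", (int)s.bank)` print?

6

[0]=0xda [1]=0xd1 (little-endian) → word 0xd1da
seq [0+:2] = (word>>0) & 0x3 = 2
bank [2+:4] = (word>>2) & 0xf = 6  ←
flags [6+:10] = (word>>6) & 0x3ff = 839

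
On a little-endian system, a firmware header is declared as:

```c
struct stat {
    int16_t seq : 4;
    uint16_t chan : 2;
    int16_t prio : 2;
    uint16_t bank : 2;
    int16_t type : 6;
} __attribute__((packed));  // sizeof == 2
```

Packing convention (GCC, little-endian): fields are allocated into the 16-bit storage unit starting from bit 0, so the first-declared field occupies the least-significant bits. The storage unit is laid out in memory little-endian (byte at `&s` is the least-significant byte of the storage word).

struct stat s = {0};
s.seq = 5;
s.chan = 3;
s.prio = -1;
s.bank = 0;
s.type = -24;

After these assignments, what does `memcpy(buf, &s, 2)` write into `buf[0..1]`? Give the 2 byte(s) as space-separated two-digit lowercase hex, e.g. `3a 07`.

f5 a0

seq:4 = 5 → 0x5 << 0 → word 0x0005
chan:2 = 3 → 0x3 << 4 → word 0x0035
prio:2 = -1 → 0x3 << 6 → word 0x00f5
bank:2 = 0 → 0x0 << 8 → word 0x00f5
type:6 = -24 → 0x28 << 10 → word 0xa0f5
word = 0xa0f5 → little-endian bytes:
  [0]=0xf5  [1]=0xa0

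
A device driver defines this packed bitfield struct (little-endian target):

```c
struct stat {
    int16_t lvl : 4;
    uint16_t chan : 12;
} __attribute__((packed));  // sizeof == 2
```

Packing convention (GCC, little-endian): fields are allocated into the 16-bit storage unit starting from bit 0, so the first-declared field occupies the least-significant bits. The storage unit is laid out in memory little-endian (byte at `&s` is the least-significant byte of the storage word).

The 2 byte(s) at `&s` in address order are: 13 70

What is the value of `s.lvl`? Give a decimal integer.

[0]=0x13 [1]=0x70 (little-endian) → word 0x7013
lvl [0+:4] = (word>>0) & 0xf = 3  ←
chan [4+:12] = (word>>4) & 0xfff = 1793
lvl signed 4b, MSB=0: value = 3

3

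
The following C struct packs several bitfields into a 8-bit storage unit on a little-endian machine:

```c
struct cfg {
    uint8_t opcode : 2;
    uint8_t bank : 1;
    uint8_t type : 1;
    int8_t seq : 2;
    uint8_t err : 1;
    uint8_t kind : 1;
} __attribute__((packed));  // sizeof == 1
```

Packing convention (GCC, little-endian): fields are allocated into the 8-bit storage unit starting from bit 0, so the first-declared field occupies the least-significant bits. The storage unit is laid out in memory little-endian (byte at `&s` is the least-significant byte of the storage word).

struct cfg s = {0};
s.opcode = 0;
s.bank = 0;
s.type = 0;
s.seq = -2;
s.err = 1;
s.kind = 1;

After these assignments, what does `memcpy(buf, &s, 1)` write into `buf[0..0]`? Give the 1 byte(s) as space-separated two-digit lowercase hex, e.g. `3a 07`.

e0

opcode (2b) val=0 bits=0x0 at bit 0: 0x00
bank (1b) val=0 bits=0x0 at bit 2: 0x00
type (1b) val=0 bits=0x0 at bit 3: 0x00
seq (2b) val=-2 bits=0x2 at bit 4: 0x20
err (1b) val=1 bits=0x1 at bit 6: 0x60
kind (1b) val=1 bits=0x1 at bit 7: 0xe0
word = 0xe0 → little-endian bytes:
  [0]=0xe0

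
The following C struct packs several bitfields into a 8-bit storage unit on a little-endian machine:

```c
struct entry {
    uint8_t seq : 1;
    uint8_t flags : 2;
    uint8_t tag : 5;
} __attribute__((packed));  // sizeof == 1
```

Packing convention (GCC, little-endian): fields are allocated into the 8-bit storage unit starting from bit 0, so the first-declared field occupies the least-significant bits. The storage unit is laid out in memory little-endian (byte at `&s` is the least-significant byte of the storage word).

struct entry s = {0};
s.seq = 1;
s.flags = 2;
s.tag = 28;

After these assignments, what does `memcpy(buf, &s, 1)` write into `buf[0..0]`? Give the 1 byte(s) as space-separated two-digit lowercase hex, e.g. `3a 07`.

e5

seq (1b) val=1 bits=0x1 at bit 0: 0x01
flags (2b) val=2 bits=0x2 at bit 1: 0x05
tag (5b) val=28 bits=0x1c at bit 3: 0xe5
word = 0xe5 → little-endian bytes:
  [0]=0xe5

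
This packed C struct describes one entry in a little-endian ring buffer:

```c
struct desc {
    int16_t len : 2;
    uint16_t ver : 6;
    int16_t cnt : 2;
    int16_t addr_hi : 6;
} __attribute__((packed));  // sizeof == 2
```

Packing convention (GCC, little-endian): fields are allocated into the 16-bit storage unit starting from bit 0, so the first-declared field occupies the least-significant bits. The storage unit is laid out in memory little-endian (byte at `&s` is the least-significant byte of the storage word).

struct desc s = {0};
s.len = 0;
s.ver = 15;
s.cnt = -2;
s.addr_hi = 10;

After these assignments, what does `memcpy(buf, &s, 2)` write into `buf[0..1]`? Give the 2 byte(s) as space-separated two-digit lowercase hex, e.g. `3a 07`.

len (2b) val=0 bits=0x0 at bit 0: 0x0000
ver (6b) val=15 bits=0xf at bit 2: 0x003c
cnt (2b) val=-2 bits=0x2 at bit 8: 0x023c
addr_hi (6b) val=10 bits=0xa at bit 10: 0x2a3c
word = 0x2a3c → little-endian bytes:
  [0]=0x3c  [1]=0x2a

3c 2a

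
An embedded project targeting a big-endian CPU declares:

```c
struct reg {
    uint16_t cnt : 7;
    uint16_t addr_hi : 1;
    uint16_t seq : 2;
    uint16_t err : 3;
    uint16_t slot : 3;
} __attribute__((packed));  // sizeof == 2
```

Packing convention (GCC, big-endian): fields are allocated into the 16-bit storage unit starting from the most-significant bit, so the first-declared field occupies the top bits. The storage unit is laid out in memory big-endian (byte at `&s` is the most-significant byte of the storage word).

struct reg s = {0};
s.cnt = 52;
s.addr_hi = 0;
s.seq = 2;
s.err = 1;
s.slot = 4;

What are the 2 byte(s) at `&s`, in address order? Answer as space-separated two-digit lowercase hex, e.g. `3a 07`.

cnt (7b) val=52 bits=0x34 at bit 9: 0x6800
addr_hi (1b) val=0 bits=0x0 at bit 8: 0x6800
seq (2b) val=2 bits=0x2 at bit 6: 0x6880
err (3b) val=1 bits=0x1 at bit 3: 0x6888
slot (3b) val=4 bits=0x4 at bit 0: 0x688c
word = 0x688c → big-endian bytes:
  [0]=0x68  [1]=0x8c

68 8c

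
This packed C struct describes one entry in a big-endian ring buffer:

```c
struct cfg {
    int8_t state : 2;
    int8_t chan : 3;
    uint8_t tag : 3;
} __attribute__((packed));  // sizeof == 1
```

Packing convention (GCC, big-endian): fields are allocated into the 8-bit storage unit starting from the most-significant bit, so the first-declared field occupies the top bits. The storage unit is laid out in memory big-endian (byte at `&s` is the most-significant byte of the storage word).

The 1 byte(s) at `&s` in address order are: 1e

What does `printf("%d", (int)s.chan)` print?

3

[0]=0x1e (big-endian) → word 0x1e
state:2 @ bit 6 → (0x1e>>6)&0x3 = 0x0
chan:3 @ bit 3 → (0x1e>>3)&0x7 = 0x3  ←
tag:3 @ bit 0 → (0x1e>>0)&0x7 = 0x6
chan signed 3b, MSB=0: value = 3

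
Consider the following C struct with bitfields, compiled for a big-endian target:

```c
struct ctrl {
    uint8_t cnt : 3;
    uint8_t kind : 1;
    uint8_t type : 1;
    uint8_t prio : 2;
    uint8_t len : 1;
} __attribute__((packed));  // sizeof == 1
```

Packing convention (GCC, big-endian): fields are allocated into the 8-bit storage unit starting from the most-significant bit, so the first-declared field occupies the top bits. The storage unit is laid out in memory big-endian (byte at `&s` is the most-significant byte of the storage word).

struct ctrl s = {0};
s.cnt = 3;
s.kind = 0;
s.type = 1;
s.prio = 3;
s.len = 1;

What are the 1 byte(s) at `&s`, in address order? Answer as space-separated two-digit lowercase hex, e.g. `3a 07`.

[5+:3] cnt=3 & 0x7 = 0x3; word=0x60
[4+:1] kind=0 & 0x1 = 0x0; word=0x60
[3+:1] type=1 & 0x1 = 0x1; word=0x68
[1+:2] prio=3 & 0x3 = 0x3; word=0x6e
[0+:1] len=1 & 0x1 = 0x1; word=0x6f
word = 0x6f → big-endian bytes:
  [0]=0x6f

6f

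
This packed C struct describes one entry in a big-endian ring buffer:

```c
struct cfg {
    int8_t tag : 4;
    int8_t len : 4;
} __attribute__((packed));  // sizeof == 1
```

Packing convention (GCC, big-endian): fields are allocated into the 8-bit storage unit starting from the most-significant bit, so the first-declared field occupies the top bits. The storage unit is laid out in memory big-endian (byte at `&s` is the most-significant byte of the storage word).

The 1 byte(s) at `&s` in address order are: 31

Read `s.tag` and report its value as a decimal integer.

[0]=0x31 (big-endian) → word 0x31
tag [4+:4] = (word>>4) & 0xf = 3  ←
len [0+:4] = (word>>0) & 0xf = 1
tag signed 4b, MSB=0: value = 3

3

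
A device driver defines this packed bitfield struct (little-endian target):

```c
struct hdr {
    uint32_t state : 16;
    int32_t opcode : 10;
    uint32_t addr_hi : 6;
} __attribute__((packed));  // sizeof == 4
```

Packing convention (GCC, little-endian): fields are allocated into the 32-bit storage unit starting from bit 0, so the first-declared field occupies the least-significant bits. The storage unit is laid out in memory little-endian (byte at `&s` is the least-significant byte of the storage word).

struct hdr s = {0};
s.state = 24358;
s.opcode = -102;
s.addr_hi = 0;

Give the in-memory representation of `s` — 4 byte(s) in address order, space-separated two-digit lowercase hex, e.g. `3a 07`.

26 5f 9a 03

state (16b) val=24358 bits=0x5f26 at bit 0: 0x00005f26
opcode (10b) val=-102 bits=0x39a at bit 16: 0x039a5f26
addr_hi (6b) val=0 bits=0x0 at bit 26: 0x039a5f26
word = 0x039a5f26 → little-endian bytes:
  [0]=0x26  [1]=0x5f  [2]=0x9a  [3]=0x03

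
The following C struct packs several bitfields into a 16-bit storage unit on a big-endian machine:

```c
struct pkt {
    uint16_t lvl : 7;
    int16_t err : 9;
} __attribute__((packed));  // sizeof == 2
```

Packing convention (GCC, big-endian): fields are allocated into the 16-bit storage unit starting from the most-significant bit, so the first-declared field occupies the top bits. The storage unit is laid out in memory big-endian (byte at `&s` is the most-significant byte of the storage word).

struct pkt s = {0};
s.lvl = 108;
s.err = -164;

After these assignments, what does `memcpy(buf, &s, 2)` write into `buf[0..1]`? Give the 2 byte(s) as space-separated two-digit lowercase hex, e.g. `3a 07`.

lvl:7 = 108 → 0x6c << 9 → word 0xd800
err:9 = -164 → 0x15c << 0 → word 0xd95c
word = 0xd95c → big-endian bytes:
  [0]=0xd9  [1]=0x5c

d9 5c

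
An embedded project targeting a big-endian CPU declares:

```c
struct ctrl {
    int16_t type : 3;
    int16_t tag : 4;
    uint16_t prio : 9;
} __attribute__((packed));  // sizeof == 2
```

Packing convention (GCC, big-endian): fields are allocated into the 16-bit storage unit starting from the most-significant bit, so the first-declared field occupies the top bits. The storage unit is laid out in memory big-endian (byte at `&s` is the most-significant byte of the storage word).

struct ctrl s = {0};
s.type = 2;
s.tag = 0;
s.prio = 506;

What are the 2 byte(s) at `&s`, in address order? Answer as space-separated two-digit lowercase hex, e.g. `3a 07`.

type (3b) val=2 bits=0x2 at bit 13: 0x4000
tag (4b) val=0 bits=0x0 at bit 9: 0x4000
prio (9b) val=506 bits=0x1fa at bit 0: 0x41fa
word = 0x41fa → big-endian bytes:
  [0]=0x41  [1]=0xfa

41 fa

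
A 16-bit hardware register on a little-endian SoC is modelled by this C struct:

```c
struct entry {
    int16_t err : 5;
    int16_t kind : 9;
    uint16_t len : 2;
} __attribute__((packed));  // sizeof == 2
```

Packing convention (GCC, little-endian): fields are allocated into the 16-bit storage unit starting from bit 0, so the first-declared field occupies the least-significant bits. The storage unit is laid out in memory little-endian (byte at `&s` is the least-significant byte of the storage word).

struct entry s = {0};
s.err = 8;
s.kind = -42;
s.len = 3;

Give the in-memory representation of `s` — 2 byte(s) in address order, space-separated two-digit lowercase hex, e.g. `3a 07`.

err (5b) val=8 bits=0x8 at bit 0: 0x0008
kind (9b) val=-42 bits=0x1d6 at bit 5: 0x3ac8
len (2b) val=3 bits=0x3 at bit 14: 0xfac8
word = 0xfac8 → little-endian bytes:
  [0]=0xc8  [1]=0xfa

c8 fa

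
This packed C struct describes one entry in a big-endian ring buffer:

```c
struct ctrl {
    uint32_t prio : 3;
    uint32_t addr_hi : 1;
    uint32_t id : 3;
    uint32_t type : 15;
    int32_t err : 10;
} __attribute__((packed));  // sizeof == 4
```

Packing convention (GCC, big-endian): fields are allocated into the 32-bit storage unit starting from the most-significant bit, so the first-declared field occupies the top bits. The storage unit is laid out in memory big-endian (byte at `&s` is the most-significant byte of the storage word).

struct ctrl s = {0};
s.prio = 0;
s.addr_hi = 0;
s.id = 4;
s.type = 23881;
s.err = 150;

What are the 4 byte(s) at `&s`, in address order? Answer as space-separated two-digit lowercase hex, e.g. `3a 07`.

prio (3b) val=0 bits=0x0 at bit 29: 0x00000000
addr_hi (1b) val=0 bits=0x0 at bit 28: 0x00000000
id (3b) val=4 bits=0x4 at bit 25: 0x08000000
type (15b) val=23881 bits=0x5d49 at bit 10: 0x09752400
err (10b) val=150 bits=0x96 at bit 0: 0x09752496
word = 0x09752496 → big-endian bytes:
  [0]=0x09  [1]=0x75  [2]=0x24  [3]=0x96

09 75 24 96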